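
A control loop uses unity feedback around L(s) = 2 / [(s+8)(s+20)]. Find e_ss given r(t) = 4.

L(s) has no factors of s in the denominator, so the system is type 0.
K_p = lim_{s→0} L(s) = 2 / (8·20) = 0.0125.
e_ss = 4/(1 + K_p) = 4/1.0125 = 320/81.

320/81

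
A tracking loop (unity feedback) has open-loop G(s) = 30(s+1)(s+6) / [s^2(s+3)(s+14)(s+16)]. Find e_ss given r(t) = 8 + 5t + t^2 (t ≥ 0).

112/15

The open loop has two poles at the origin → type 2 system. Taking each input component in turn:
  • 8: tracked with zero error.
  • 5t: tracked with zero error.
  • t^2: e_ss = 2/K_a with K_a=15/56 → 112/15.
Total e_ss = 112/15.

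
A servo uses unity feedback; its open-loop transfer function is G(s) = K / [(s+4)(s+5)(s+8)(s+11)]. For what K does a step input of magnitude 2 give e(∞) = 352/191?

150

The open loop has no poles at the origin → type 0 system.
K_p = lim_{s→0} G(s) = K / (4·5·8·11) = (1/1760)·K.
e_ss = 2/(1 + K_p) = 352/191 ⇒ 1 + (1/1760)·K = 191/176 ⇒ K = 150.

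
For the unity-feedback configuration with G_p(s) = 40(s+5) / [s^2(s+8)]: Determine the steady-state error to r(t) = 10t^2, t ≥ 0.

0.8

System type = 2 (two poles at s=0).
K_a = lim_{s→0} s^2·G_p(s) = 40·5 / (8) = 25.
r(t) = 10t^2 gives R(s) = 20/s^3.
e_ss = 20/K_a = 20/25 = 0.8.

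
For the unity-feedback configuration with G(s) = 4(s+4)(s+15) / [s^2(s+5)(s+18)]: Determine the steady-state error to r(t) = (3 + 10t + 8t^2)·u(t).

System type = 2 (two poles at s=0). Taking each input component in turn:
  • 3: tracked with zero error.
  • 10t: tracked with zero error.
  • 8t^2: e_ss = 16/K_a with K_a=8/3 → 6.
Total e_ss = 6.

6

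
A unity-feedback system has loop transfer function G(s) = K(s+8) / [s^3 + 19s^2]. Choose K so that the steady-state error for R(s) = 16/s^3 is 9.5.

4

The denominator has no term below 19s^2 — 2 poles at s=0, type 2.
K_a = lim_{s→0} s^2·G(s) = K·8 / 19 = (8/19)·K.
e_ss = 16/K_a = 9.5 ⇒ K_a = 32/19 ⇒ K = (32/19)/(8/19) = 4.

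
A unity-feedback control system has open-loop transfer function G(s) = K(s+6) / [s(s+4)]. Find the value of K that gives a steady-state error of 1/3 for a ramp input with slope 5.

G(s) has one factor of s in the denominator, so the system is type 1.
K_v = lim_{s→0} s·G(s) = K·6 / (4) = 1.5·K.
e_ss = 5/K_v = 1/3 ⇒ K_v = 15 ⇒ K = 15/1.5 = 10.

10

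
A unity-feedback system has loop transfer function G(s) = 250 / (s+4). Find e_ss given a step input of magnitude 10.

No free integrators in G(s): this is a type 0 system.
K_p = lim_{s→0} G(s) = 250 / (4) = 62.5.
e_ss = 10/(1 + K_p) = 10/63.5 = 20/127.

20/127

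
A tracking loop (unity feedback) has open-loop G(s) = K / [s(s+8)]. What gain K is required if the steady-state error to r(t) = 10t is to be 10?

8

The open loop has one pole at the origin → type 1 system.
K_v = lim_{s→0} s·G(s) = K / (8) = 0.125·K.
e_ss = 10/K_v = 10 ⇒ K_v = 1 ⇒ K = 1/0.125 = 8.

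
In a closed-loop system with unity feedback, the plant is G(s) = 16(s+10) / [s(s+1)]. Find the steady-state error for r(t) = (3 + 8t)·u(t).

0.05

The open loop has one pole at the origin → type 1 system. Taking each input component in turn:
  • 3: tracked with zero error.
  • 8t: e_ss = 8/K_v with K_v=160 → 0.05.
Total e_ss = 0.05.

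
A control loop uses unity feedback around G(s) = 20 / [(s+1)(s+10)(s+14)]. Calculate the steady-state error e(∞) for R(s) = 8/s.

7

The open loop has no poles at the origin → type 0 system.
K_p = lim_{s→0} G(s) = 20 / (1·10·14) = 1/7.
e_ss = 8/(1 + K_p) = 8/(8/7) = 7.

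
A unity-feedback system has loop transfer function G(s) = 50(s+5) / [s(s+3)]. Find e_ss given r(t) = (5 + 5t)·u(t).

0.06

System type = 1 (one pole at s=0). Taking each input component in turn:
  • 5: tracked with zero error.
  • 5t: e_ss = 5/K_v with K_v=250/3 → 0.06.
Total e_ss = 0.06.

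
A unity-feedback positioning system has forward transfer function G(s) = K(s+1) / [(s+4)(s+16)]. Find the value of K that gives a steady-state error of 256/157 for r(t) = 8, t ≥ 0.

250

G(s) has no factors of s in the denominator, so the system is type 0.
K_p = lim_{s→0} G(s) = K·1 / (4·16) = (1/64)·K.
e_ss = 8/(1 + K_p) = 256/157 ⇒ 1 + (1/64)·K = 157/32 ⇒ K = 250.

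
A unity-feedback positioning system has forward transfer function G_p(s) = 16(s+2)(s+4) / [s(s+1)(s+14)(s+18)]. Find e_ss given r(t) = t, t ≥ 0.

One free integrator in G_p(s): this is a type 1 system.
K_v = lim_{s→0} s·G_p(s) = 16·2·4 / (1·14·18) = 32/63.
e_ss = 1/K_v = 1/(32/63) = 63/32.

63/32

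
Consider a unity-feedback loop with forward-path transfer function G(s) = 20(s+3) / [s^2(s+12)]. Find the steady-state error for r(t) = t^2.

0.4

System type = 2 (two poles at s=0).
K_a = lim_{s→0} s^2·G(s) = 20·3 / (12) = 5.
r(t) = t^2 gives R(s) = 2/s^3.
e_ss = 2/K_a = 2/5 = 0.4.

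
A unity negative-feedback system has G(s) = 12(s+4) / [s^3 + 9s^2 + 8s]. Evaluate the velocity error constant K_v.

The denominator has no term below 8s — 1 pole at s=0, type 1.
K_v = lim_{s→0} s·G(s) = 12·4 / 8 = 6.

6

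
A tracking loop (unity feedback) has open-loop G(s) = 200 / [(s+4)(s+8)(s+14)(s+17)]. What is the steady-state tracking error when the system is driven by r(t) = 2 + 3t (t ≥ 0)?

infinity

The open loop has no poles at the origin → type 0 system. Treating each term separately:
  • 2: e_ss = 2/(1+K_p) with K_p=25/952 → 1904/977.
  • 3t: a type-0 system cannot track it, e_ss → ∞.
The unbounded component dominates.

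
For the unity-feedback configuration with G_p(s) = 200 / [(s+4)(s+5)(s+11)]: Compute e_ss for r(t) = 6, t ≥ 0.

22/7

The open loop has no poles at the origin → type 0 system.
K_p = lim_{s→0} G_p(s) = 200 / (4·5·11) = 10/11.
e_ss = 6/(1 + K_p) = 6/(21/11) = 22/7.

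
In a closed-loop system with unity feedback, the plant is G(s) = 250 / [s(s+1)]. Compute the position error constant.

infinity

K_p = lim_{s→0} G(s); with 1 pole at the origin the limit diverges, so K_p = ∞.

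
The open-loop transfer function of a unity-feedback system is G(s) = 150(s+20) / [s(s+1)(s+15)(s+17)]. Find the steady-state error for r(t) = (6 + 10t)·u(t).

System type = 1 (one pole at s=0). Taking each input component in turn:
  • 6: tracked with zero error.
  • 10t: e_ss = 10/K_v with K_v=200/17 → 0.85.
Total e_ss = 0.85.

0.85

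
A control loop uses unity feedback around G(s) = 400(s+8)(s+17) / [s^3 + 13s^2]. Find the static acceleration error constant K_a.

The denominator has no term below 13s^2 — 2 poles at s=0, type 2.
K_a = lim_{s→0} s^2·G(s) = 400·8·17 / 13 = 54400/13.

54400/13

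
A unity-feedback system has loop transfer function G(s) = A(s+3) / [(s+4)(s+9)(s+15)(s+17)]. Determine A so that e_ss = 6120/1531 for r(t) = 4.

The open loop has no poles at the origin → type 0 system.
K_p = lim_{s→0} G(s) = A·3 / (4·9·15·17) = (1/3060)·A.
e_ss = 4/(1 + K_p) = 6120/1531 ⇒ 1 + (1/3060)·A = 1531/1530 ⇒ A = 2.

2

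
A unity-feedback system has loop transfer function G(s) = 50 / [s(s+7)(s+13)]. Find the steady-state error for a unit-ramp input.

G(s) has one factor of s in the denominator, so the system is type 1.
K_v = lim_{s→0} s·G(s) = 50 / (7·13) = 50/91.
e_ss = 1/K_v = 1/(50/91) = 1.82.

1.82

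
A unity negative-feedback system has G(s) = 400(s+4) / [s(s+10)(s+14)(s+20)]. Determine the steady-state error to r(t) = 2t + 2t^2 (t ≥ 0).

One free integrator in G(s): this is a type 1 system. Taking each input component in turn:
  • 2t: e_ss = 2/K_v with K_v=4/7 → 3.5.
  • 2t^2: a type-1 system cannot track it, e_ss → ∞.
The unbounded component dominates.

infinity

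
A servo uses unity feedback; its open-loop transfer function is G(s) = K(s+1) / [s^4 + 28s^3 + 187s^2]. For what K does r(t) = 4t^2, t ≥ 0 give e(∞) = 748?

The denominator has no term below 187s^2 — 2 poles at s=0, type 2.
K_a = lim_{s→0} s^2·G(s) = K·1 / 187 = (1/187)·K.
e_ss = 8/K_a = 748 ⇒ K_a = 2/187 ⇒ K = (2/187)/(1/187) = 2.

2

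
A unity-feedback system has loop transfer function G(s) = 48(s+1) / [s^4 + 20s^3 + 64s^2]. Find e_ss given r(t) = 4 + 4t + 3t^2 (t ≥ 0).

8

Factoring s^2 from the denominator leaves a polynomial with constant term 64, so the system is type 2. Treating each term separately:
  • 4: tracked with zero error.
  • 4t: tracked with zero error.
  • 3t^2: e_ss = 6/K_a with K_a=0.75 → 8.
Total e_ss = 8.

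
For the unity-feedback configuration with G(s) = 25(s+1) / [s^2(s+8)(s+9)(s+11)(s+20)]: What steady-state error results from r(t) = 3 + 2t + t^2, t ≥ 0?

G(s) has two factors of s in the denominator, so the system is type 2. Treating each term separately:
  • 3: tracked with zero error.
  • 2t: tracked with zero error.
  • t^2: e_ss = 2/K_a with K_a=5/3168 → 1267.2.
Total e_ss = 1267.2.

1267.2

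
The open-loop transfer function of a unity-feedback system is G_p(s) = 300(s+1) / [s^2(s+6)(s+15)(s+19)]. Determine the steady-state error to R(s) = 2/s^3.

The open loop has two poles at the origin → type 2 system.
K_a = lim_{s→0} s^2·G_p(s) = 300·1 / (6·15·19) = 10/57.
r(t) = t^2 gives R(s) = 2/s^3.
e_ss = 2/K_a = 2/(10/57) = 11.4.

11.4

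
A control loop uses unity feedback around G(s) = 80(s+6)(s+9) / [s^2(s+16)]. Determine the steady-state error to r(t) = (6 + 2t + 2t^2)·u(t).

2/135

Two free integrators in G(s): this is a type 2 system. Taking each input component in turn:
  • 6: tracked with zero error.
  • 2t: tracked with zero error.
  • 2t^2: e_ss = 4/K_a with K_a=270 → 2/135.
Total e_ss = 2/135.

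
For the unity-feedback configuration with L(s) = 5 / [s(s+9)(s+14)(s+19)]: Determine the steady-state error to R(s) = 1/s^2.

478.8

The open loop has one pole at the origin → type 1 system.
K_v = lim_{s→0} s·L(s) = 5 / (9·14·19) = 5/2394.
e_ss = 1/K_v = 1/(5/2394) = 478.8.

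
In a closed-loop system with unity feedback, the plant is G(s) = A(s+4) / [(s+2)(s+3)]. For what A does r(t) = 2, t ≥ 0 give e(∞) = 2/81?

The open loop has no poles at the origin → type 0 system.
K_p = lim_{s→0} G(s) = A·4 / (2·3) = (2/3)·A.
e_ss = 2/(1 + K_p) = 2/81 ⇒ 1 + (2/3)·A = 81 ⇒ A = 120.

120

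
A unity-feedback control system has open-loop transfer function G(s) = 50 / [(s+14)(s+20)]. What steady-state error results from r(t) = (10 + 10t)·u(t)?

infinity

G(s) has no factors of s in the denominator, so the system is type 0. By superposition:
  • 10: e_ss = 10/(1+K_p) with K_p=5/28 → 280/33.
  • 10t: a type-0 system cannot track it, e_ss → ∞.
The unbounded component dominates.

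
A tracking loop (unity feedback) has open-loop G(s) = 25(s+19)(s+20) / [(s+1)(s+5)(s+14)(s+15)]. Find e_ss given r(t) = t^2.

No free integrators in G(s): this is a type 0 system.
K_a = lim_{s→0} s^2·G(s) = 0; the steady-state error to this parabolic input grows without bound.

infinity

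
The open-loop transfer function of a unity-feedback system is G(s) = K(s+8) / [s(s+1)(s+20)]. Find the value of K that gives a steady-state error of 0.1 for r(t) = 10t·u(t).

System type = 1 (one pole at s=0).
K_v = lim_{s→0} s·G(s) = K·8 / (1·20) = 0.4·K.
e_ss = 10/K_v = 0.1 ⇒ K_v = 100 ⇒ K = 100/0.4 = 250.

250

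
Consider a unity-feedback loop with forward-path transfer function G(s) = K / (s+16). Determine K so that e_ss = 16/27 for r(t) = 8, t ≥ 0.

No free integrators in G(s): this is a type 0 system.
K_p = lim_{s→0} G(s) = K / (16) = 0.0625·K.
e_ss = 8/(1 + K_p) = 16/27 ⇒ 1 + 0.0625·K = 13.5 ⇒ K = 200.

200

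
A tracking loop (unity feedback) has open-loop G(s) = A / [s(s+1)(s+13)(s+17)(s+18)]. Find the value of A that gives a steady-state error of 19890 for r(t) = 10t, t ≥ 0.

The open loop has one pole at the origin → type 1 system.
K_v = lim_{s→0} s·G(s) = A / (1·13·17·18) = (1/3978)·A.
e_ss = 10/K_v = 19890 ⇒ K_v = 1/1989 ⇒ A = (1/1989)/(1/3978) = 2.

2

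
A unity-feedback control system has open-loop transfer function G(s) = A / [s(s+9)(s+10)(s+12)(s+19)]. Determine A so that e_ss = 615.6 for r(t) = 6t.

200

G(s) has one factor of s in the denominator, so the system is type 1.
K_v = lim_{s→0} s·G(s) = A / (9·10·12·19) = (1/20520)·A.
e_ss = 6/K_v = 615.6 ⇒ K_v = 5/513 ⇒ A = (5/513)/(1/20520) = 200.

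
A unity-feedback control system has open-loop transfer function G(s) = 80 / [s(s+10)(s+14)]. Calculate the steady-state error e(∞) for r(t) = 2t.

3.5

One free integrator in G(s): this is a type 1 system.
K_v = lim_{s→0} s·G(s) = 80 / (10·14) = 4/7.
e_ss = 2/K_v = 2/(4/7) = 3.5.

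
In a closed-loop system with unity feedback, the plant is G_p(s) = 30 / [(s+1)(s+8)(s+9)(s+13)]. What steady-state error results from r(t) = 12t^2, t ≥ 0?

infinity

System type = 0 (no poles at s=0).
K_a = lim_{s→0} s^2·G_p(s) = 0; the steady-state error to this parabolic input grows without bound.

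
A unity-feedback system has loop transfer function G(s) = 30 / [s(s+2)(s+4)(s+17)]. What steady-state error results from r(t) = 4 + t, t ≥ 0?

System type = 1 (one pole at s=0). By superposition:
  • 4: tracked with zero error.
  • t: e_ss = 1/K_v with K_v=15/68 → 68/15.
Total e_ss = 68/15.

68/15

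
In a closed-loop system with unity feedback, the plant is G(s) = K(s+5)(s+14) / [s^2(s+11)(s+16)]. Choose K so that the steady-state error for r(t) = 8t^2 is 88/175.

The open loop has two poles at the origin → type 2 system.
K_a = lim_{s→0} s^2·G(s) = K·5·14 / (11·16) = (35/88)·K.
e_ss = 16/K_a = 88/175 ⇒ K_a = 350/11 ⇒ K = (350/11)/(35/88) = 80.

80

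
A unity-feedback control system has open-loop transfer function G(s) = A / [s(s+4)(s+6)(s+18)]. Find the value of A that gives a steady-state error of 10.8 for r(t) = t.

40

System type = 1 (one pole at s=0).
K_v = lim_{s→0} s·G(s) = A / (4·6·18) = (1/432)·A.
e_ss = 1/K_v = 10.8 ⇒ K_v = 5/54 ⇒ A = (5/54)/(1/432) = 40.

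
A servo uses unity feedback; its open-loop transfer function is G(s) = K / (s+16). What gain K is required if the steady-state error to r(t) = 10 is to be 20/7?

40

The open loop has no poles at the origin → type 0 system.
K_p = lim_{s→0} G(s) = K / (16) = 0.0625·K.
e_ss = 10/(1 + K_p) = 20/7 ⇒ 1 + 0.0625·K = 3.5 ⇒ K = 40.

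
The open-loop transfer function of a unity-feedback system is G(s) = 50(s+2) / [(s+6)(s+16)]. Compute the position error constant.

25/24

No free integrators in G(s): this is a type 0 system.
K_p = lim_{s→0} G(s) = 50·2 / (6·16) = 25/24.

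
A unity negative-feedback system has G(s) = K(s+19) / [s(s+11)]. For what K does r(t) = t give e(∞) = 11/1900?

100

The open loop has one pole at the origin → type 1 system.
K_v = lim_{s→0} s·G(s) = K·19 / (11) = (19/11)·K.
e_ss = 1/K_v = 11/1900 ⇒ K_v = 1900/11 ⇒ K = (1900/11)/(19/11) = 100.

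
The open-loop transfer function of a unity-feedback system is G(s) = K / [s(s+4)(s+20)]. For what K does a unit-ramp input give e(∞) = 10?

8

System type = 1 (one pole at s=0).
K_v = lim_{s→0} s·G(s) = K / (4·20) = 0.0125·K.
e_ss = 1/K_v = 10 ⇒ K_v = 0.1 ⇒ K = 0.1/0.0125 = 8.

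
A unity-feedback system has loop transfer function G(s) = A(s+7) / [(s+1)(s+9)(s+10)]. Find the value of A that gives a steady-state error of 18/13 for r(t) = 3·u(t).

15

System type = 0 (no poles at s=0).
K_p = lim_{s→0} G(s) = A·7 / (1·9·10) = (7/90)·A.
e_ss = 3/(1 + K_p) = 18/13 ⇒ 1 + (7/90)·A = 13/6 ⇒ A = 15.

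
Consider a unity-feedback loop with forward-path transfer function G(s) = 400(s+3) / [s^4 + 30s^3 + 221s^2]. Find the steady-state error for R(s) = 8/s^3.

Lowest-order denominator term is 221s^2, so the open loop has 2 poles at the origin → type 2 system.
K_a = lim_{s→0} s^2·G(s) = 400·3 / 221 = 1200/221.
r(t) = 4t^2 gives R(s) = 8/s^3.
e_ss = 8/K_a = 8/(1200/221) = 221/150.

221/150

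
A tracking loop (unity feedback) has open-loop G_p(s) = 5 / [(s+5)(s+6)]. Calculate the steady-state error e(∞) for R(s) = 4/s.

24/7

System type = 0 (no poles at s=0).
K_p = lim_{s→0} G_p(s) = 5 / (5·6) = 1/6.
e_ss = 4/(1 + K_p) = 4/(7/6) = 24/7.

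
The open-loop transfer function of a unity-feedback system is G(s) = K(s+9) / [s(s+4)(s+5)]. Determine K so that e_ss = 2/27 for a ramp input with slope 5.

One free integrator in G(s): this is a type 1 system.
K_v = lim_{s→0} s·G(s) = K·9 / (4·5) = 0.45·K.
e_ss = 5/K_v = 2/27 ⇒ K_v = 67.5 ⇒ K = 67.5/0.45 = 150.

150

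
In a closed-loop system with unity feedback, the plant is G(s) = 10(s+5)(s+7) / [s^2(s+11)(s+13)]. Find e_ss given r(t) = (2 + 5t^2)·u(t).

143/35

System type = 2 (two poles at s=0). Taking each input component in turn:
  • 2: tracked with zero error.
  • 5t^2: e_ss = 10/K_a with K_a=350/143 → 143/35.
Total e_ss = 143/35.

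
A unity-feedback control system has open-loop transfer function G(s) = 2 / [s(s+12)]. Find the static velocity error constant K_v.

1/6

G(s) has one factor of s in the denominator, so the system is type 1.
K_v = lim_{s→0} s·G(s) = 2 / (12) = 1/6.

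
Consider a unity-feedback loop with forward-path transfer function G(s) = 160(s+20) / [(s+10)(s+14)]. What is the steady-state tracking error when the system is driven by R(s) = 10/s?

70/167

System type = 0 (no poles at s=0).
K_p = lim_{s→0} G(s) = 160·20 / (10·14) = 160/7.
e_ss = 10/(1 + K_p) = 10/(167/7) = 70/167.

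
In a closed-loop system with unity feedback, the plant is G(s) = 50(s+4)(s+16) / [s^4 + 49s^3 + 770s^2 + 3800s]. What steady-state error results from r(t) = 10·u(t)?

Lowest-order denominator term is 3800s, so the open loop has 1 pole at the origin → type 1 system.
A type-1 system has K_p = ∞, so it tracks a step input with zero steady-state error.

0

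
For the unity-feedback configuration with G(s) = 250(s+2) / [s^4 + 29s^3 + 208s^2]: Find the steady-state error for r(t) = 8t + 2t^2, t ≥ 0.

The denominator has no term below 208s^2 — 2 poles at s=0, type 2. Treating each term separately:
  • 8t: tracked with zero error.
  • 2t^2: e_ss = 4/K_a with K_a=125/52 → 1.664.
Total e_ss = 1.664.

1.664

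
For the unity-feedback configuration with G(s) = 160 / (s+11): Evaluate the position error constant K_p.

G(s) has no factors of s in the denominator, so the system is type 0.
K_p = lim_{s→0} G(s) = 160 / (11) = 160/11.

160/11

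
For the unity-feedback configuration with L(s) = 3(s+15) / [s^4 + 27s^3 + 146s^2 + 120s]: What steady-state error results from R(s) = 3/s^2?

The denominator has no term below 120s — 1 pole at s=0, type 1.
K_v = lim_{s→0} s·L(s) = 3·15 / 120 = 0.375.
e_ss = 3/K_v = 3/0.375 = 8.

8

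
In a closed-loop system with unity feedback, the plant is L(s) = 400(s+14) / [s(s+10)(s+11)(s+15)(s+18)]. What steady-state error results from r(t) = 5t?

1485/56

System type = 1 (one pole at s=0).
K_v = lim_{s→0} s·L(s) = 400·14 / (10·11·15·18) = 56/297.
e_ss = 5/K_v = 5/(56/297) = 1485/56.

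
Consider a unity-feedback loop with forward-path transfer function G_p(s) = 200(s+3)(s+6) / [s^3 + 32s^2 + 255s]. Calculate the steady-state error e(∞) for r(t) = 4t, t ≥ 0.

17/60

Factoring s from the denominator leaves a polynomial with constant term 255, so the system is type 1.
K_v = lim_{s→0} s·G_p(s) = 200·3·6 / 255 = 240/17.
e_ss = 4/K_v = 4/(240/17) = 17/60.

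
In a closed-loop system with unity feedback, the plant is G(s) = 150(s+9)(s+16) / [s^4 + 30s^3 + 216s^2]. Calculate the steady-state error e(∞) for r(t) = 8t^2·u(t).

Factoring s^2 from the denominator leaves a polynomial with constant term 216, so the system is type 2.
K_a = lim_{s→0} s^2·G(s) = 150·9·16 / 216 = 100.
r(t) = 8t^2 gives R(s) = 16/s^3.
e_ss = 16/K_a = 16/100 = 0.16.

0.16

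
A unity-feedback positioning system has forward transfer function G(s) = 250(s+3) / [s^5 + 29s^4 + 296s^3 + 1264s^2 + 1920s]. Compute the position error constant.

infinity

K_p = lim_{s→0} G(s); with 1 pole at the origin the limit diverges, so K_p = ∞.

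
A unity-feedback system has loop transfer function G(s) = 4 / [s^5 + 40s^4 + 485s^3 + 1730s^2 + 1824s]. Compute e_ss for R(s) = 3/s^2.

Factoring s from the denominator leaves a polynomial with constant term 1824, so the system is type 1.
K_v = lim_{s→0} s·G(s) = 4 / 1824 = 1/456.
e_ss = 3/K_v = 3/(1/456) = 1368.

1368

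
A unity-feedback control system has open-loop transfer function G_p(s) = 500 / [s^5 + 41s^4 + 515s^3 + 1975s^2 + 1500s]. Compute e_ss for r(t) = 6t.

18

Factoring s from the denominator leaves a polynomial with constant term 1500, so the system is type 1.
K_v = lim_{s→0} s·G_p(s) = 500 / 1500 = 1/3.
e_ss = 6/K_v = 6/(1/3) = 18.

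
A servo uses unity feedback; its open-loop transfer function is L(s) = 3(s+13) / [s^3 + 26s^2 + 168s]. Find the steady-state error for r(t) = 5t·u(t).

280/13

Factoring s from the denominator leaves a polynomial with constant term 168, so the system is type 1.
K_v = lim_{s→0} s·L(s) = 3·13 / 168 = 13/56.
e_ss = 5/K_v = 5/(13/56) = 280/13.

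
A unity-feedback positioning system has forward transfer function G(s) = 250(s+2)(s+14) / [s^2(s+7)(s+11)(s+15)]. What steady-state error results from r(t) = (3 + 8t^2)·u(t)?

2.64

The open loop has two poles at the origin → type 2 system. By superposition:
  • 3: tracked with zero error.
  • 8t^2: e_ss = 16/K_a with K_a=200/33 → 2.64.
Total e_ss = 2.64.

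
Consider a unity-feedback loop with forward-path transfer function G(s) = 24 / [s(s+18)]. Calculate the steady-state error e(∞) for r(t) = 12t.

9

One free integrator in G(s): this is a type 1 system.
K_v = lim_{s→0} s·G(s) = 24 / (18) = 4/3.
e_ss = 12/K_v = 12/(4/3) = 9.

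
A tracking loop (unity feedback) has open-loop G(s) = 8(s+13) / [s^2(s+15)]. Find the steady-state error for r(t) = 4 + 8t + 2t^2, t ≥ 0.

G(s) has two factors of s in the denominator, so the system is type 2. Taking each input component in turn:
  • 4: tracked with zero error.
  • 8t: tracked with zero error.
  • 2t^2: e_ss = 4/K_a with K_a=104/15 → 15/26.
Total e_ss = 15/26.

15/26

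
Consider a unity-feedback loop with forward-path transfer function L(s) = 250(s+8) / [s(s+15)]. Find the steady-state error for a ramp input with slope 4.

0.03

One free integrator in L(s): this is a type 1 system.
K_v = lim_{s→0} s·L(s) = 250·8 / (15) = 400/3.
e_ss = 4/K_v = 4/(400/3) = 0.03.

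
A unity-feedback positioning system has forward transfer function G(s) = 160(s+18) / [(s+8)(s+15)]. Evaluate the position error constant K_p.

24

The open loop has no poles at the origin → type 0 system.
K_p = lim_{s→0} G(s) = 160·18 / (8·15) = 24.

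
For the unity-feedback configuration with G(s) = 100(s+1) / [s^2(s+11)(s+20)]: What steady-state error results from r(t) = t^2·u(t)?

4.4

G(s) has two factors of s in the denominator, so the system is type 2.
K_a = lim_{s→0} s^2·G(s) = 100·1 / (11·20) = 5/11.
r(t) = t^2 gives R(s) = 2/s^3.
e_ss = 2/K_a = 2/(5/11) = 4.4.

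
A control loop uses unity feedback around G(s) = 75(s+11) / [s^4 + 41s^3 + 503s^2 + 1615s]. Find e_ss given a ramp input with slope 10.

646/33

The denominator has no term below 1615s — 1 pole at s=0, type 1.
K_v = lim_{s→0} s·G(s) = 75·11 / 1615 = 165/323.
e_ss = 10/K_v = 10/(165/323) = 646/33.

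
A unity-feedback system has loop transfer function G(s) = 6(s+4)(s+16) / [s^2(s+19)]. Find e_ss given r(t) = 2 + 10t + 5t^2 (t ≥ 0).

95/192

Two free integrators in G(s): this is a type 2 system. By superposition:
  • 2: tracked with zero error.
  • 10t: tracked with zero error.
  • 5t^2: e_ss = 10/K_a with K_a=384/19 → 95/192.
Total e_ss = 95/192.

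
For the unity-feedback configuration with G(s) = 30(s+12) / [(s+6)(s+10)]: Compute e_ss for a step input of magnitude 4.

G(s) has no factors of s in the denominator, so the system is type 0.
K_p = lim_{s→0} G(s) = 30·12 / (6·10) = 6.
e_ss = 4/(1 + K_p) = 4/7.

4/7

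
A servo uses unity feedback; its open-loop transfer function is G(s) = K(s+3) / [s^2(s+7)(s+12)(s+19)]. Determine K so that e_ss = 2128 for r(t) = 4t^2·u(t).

G(s) has two factors of s in the denominator, so the system is type 2.
K_a = lim_{s→0} s^2·G(s) = K·3 / (7·12·19) = (1/532)·K.
e_ss = 8/K_a = 2128 ⇒ K_a = 1/266 ⇒ K = (1/266)/(1/532) = 2.

2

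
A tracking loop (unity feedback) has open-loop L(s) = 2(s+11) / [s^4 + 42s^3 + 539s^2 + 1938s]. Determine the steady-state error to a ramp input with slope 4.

Factoring s from the denominator leaves a polynomial with constant term 1938, so the system is type 1.
K_v = lim_{s→0} s·L(s) = 2·11 / 1938 = 11/969.
e_ss = 4/K_v = 4/(11/969) = 3876/11.

3876/11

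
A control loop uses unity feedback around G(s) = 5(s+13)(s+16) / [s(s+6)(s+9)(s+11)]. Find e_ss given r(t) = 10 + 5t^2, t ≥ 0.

infinity

System type = 1 (one pole at s=0). Taking each input component in turn:
  • 10: tracked with zero error.
  • 5t^2: a type-1 system cannot track it, e_ss → ∞.
The unbounded component dominates.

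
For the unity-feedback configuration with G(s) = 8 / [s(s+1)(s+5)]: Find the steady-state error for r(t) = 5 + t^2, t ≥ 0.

The open loop has one pole at the origin → type 1 system. Taking each input component in turn:
  • 5: tracked with zero error.
  • t^2: a type-1 system cannot track it, e_ss → ∞.
The unbounded component dominates.

infinity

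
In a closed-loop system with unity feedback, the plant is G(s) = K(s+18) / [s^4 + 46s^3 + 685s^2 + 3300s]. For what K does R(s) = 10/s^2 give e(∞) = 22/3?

Factoring s from the denominator leaves a polynomial with constant term 3300, so the system is type 1.
K_v = lim_{s→0} s·G(s) = K·18 / 3300 = (3/550)·K.
e_ss = 10/K_v = 22/3 ⇒ K_v = 15/11 ⇒ K = (15/11)/(3/550) = 250.

250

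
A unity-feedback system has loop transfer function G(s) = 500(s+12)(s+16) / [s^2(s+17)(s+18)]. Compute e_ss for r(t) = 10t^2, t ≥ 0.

G(s) has two factors of s in the denominator, so the system is type 2.
K_a = lim_{s→0} s^2·G(s) = 500·12·16 / (17·18) = 16000/51.
r(t) = 10t^2 gives R(s) = 20/s^3.
e_ss = 20/K_a = 20/(16000/51) = 51/800.

51/800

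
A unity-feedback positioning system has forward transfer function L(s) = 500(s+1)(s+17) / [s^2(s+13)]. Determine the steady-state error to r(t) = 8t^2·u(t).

The open loop has two poles at the origin → type 2 system.
K_a = lim_{s→0} s^2·L(s) = 500·1·17 / (13) = 8500/13.
r(t) = 8t^2 gives R(s) = 16/s^3.
e_ss = 16/K_a = 16/(8500/13) = 52/2125.

52/2125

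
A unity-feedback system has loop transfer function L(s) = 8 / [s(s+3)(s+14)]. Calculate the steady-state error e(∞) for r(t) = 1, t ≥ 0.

0

System type = 1 (one pole at s=0).
K_p = ∞ for a type-1 system; e_ss to a step is zero.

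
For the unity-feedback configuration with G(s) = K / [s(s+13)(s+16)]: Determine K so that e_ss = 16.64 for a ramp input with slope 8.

100

The open loop has one pole at the origin → type 1 system.
K_v = lim_{s→0} s·G(s) = K / (13·16) = (1/208)·K.
e_ss = 8/K_v = 16.64 ⇒ K_v = 25/52 ⇒ K = (25/52)/(1/208) = 100.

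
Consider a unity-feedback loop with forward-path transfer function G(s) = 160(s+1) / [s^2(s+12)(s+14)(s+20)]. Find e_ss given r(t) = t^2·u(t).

42

System type = 2 (two poles at s=0).
K_a = lim_{s→0} s^2·G(s) = 160·1 / (12·14·20) = 1/21.
r(t) = t^2 gives R(s) = 2/s^3.
e_ss = 2/K_a = 2/(1/21) = 42.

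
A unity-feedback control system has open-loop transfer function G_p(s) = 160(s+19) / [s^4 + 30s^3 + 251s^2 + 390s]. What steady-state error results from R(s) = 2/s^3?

infinity

The denominator has no term below 390s — 1 pole at s=0, type 1.
K_a = lim_{s→0} s^2·G_p(s) = 0; the steady-state error to this parabolic input grows without bound.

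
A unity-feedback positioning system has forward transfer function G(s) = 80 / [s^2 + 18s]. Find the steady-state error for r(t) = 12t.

Lowest-order denominator term is 18s, so the open loop has 1 pole at the origin → type 1 system.
K_v = lim_{s→0} s·G(s) = 80 / 18 = 40/9.
e_ss = 12/K_v = 12/(40/9) = 2.7.

2.7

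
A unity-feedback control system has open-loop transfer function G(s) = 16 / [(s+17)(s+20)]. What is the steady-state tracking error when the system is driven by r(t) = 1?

85/89

No free integrators in G(s): this is a type 0 system.
K_p = lim_{s→0} G(s) = 16 / (17·20) = 4/85.
e_ss = 1/(1 + K_p) = 1/(89/85) = 85/89.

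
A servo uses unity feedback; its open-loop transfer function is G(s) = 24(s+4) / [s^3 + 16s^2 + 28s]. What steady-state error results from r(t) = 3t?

0.875

Factoring s from the denominator leaves a polynomial with constant term 28, so the system is type 1.
K_v = lim_{s→0} s·G(s) = 24·4 / 28 = 24/7.
e_ss = 3/K_v = 3/(24/7) = 0.875.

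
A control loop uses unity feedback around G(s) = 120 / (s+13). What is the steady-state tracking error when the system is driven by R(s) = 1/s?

13/133

System type = 0 (no poles at s=0).
K_p = lim_{s→0} G(s) = 120 / (13) = 120/13.
e_ss = 1/(1 + K_p) = 1/(133/13) = 13/133.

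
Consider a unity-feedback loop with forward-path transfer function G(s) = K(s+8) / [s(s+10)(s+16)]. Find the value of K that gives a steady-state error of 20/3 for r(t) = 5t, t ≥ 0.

15

System type = 1 (one pole at s=0).
K_v = lim_{s→0} s·G(s) = K·8 / (10·16) = 0.05·K.
e_ss = 5/K_v = 20/3 ⇒ K_v = 0.75 ⇒ K = 0.75/0.05 = 15.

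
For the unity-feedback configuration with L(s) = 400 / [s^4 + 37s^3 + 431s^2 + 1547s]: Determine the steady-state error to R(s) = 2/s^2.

Factoring s from the denominator leaves a polynomial with constant term 1547, so the system is type 1.
K_v = lim_{s→0} s·L(s) = 400 / 1547 = 400/1547.
e_ss = 2/K_v = 2/(400/1547) = 7.735.

7.735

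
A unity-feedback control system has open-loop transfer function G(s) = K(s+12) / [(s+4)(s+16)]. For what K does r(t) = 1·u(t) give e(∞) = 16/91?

25

No free integrators in G(s): this is a type 0 system.
K_p = lim_{s→0} G(s) = K·12 / (4·16) = 0.1875·K.
e_ss = 1/(1 + K_p) = 16/91 ⇒ 1 + 0.1875·K = 5.6875 ⇒ K = 25.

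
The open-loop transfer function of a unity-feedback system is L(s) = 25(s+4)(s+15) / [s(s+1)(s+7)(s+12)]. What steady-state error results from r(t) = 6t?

0.336

L(s) has one factor of s in the denominator, so the system is type 1.
K_v = lim_{s→0} s·L(s) = 25·4·15 / (1·7·12) = 125/7.
e_ss = 6/K_v = 6/(125/7) = 0.336.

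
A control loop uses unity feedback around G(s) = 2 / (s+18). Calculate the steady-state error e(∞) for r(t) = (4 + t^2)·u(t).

System type = 0 (no poles at s=0). By superposition:
  • 4: e_ss = 4/(1+K_p) with K_p=1/9 → 3.6.
  • t^2: a type-0 system cannot track it, e_ss → ∞.
The unbounded component dominates.

infinity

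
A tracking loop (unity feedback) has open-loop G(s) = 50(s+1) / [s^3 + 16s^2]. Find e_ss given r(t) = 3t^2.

1.92

The denominator has no term below 16s^2 — 2 poles at s=0, type 2.
K_a = lim_{s→0} s^2·G(s) = 50·1 / 16 = 3.125.
r(t) = 3t^2 gives R(s) = 6/s^3.
e_ss = 6/K_a = 6/3.125 = 1.92.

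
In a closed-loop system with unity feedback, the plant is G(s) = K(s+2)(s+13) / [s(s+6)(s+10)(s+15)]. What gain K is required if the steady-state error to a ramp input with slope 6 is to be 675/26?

One free integrator in G(s): this is a type 1 system.
K_v = lim_{s→0} s·G(s) = K·2·13 / (6·10·15) = (13/450)·K.
e_ss = 6/K_v = 675/26 ⇒ K_v = 52/225 ⇒ K = (52/225)/(13/450) = 8.

8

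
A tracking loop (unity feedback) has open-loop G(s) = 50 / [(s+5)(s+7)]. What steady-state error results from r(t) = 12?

84/17

The open loop has no poles at the origin → type 0 system.
K_p = lim_{s→0} G(s) = 50 / (5·7) = 10/7.
e_ss = 12/(1 + K_p) = 12/(17/7) = 84/17.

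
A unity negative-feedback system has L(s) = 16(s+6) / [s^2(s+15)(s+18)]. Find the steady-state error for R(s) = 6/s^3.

Two free integrators in L(s): this is a type 2 system.
K_a = lim_{s→0} s^2·L(s) = 16·6 / (15·18) = 16/45.
r(t) = 3t^2 gives R(s) = 6/s^3.
e_ss = 6/K_a = 6/(16/45) = 16.875.

16.875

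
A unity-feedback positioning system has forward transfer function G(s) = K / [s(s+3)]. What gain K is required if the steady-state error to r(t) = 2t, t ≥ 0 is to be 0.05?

The open loop has one pole at the origin → type 1 system.
K_v = lim_{s→0} s·G(s) = K / (3) = (1/3)·K.
e_ss = 2/K_v = 0.05 ⇒ K_v = 40 ⇒ K = 40/(1/3) = 120.

120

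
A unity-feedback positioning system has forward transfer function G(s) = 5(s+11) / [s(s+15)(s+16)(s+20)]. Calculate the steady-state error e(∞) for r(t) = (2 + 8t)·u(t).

System type = 1 (one pole at s=0). Taking each input component in turn:
  • 2: tracked with zero error.
  • 8t: e_ss = 8/K_v with K_v=11/960 → 7680/11.
Total e_ss = 7680/11.

7680/11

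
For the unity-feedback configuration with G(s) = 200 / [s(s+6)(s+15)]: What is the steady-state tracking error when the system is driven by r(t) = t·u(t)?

System type = 1 (one pole at s=0).
K_v = lim_{s→0} s·G(s) = 200 / (6·15) = 20/9.
e_ss = 1/K_v = 1/(20/9) = 0.45.

0.45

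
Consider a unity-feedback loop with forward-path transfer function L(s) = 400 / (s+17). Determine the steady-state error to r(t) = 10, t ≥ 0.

L(s) has no factors of s in the denominator, so the system is type 0.
K_p = lim_{s→0} L(s) = 400 / (17) = 400/17.
e_ss = 10/(1 + K_p) = 10/(417/17) = 170/417.

170/417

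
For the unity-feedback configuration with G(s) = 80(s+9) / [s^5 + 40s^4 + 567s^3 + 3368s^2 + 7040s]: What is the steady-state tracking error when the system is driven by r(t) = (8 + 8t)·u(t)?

Lowest-order denominator term is 7040s, so the open loop has 1 pole at the origin → type 1 system. Treating each term separately:
  • 8: tracked with zero error.
  • 8t: e_ss = 8/K_v with K_v=9/88 → 704/9.
Total e_ss = 704/9.

704/9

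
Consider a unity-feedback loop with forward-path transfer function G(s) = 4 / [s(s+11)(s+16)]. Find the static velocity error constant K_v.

1/44

The open loop has one pole at the origin → type 1 system.
K_v = lim_{s→0} s·G(s) = 4 / (11·16) = 1/44.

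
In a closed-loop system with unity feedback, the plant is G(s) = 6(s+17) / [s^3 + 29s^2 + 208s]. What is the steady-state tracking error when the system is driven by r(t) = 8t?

832/51

Factoring s from the denominator leaves a polynomial with constant term 208, so the system is type 1.
K_v = lim_{s→0} s·G(s) = 6·17 / 208 = 51/104.
e_ss = 8/K_v = 8/(51/104) = 832/51.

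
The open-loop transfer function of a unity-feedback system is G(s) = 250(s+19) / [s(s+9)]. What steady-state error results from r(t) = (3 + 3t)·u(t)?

One free integrator in G(s): this is a type 1 system. Taking each input component in turn:
  • 3: tracked with zero error.
  • 3t: e_ss = 3/K_v with K_v=4750/9 → 27/4750.
Total e_ss = 27/4750.

27/4750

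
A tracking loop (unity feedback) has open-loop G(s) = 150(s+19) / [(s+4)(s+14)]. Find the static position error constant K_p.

1425/28

The open loop has no poles at the origin → type 0 system.
K_p = lim_{s→0} G(s) = 150·19 / (4·14) = 1425/28.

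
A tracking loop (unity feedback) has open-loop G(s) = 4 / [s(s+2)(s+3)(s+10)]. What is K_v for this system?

1/15

The open loop has one pole at the origin → type 1 system.
K_v = lim_{s→0} s·G(s) = 4 / (2·3·10) = 1/15.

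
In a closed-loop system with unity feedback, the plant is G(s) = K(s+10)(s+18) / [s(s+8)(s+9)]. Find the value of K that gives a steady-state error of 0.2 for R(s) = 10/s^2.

One free integrator in G(s): this is a type 1 system.
K_v = lim_{s→0} s·G(s) = K·10·18 / (8·9) = 2.5·K.
e_ss = 10/K_v = 0.2 ⇒ K_v = 50 ⇒ K = 50/2.5 = 20.

20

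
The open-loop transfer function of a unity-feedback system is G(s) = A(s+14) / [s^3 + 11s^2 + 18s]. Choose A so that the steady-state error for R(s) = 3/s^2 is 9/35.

The denominator has no term below 18s — 1 pole at s=0, type 1.
K_v = lim_{s→0} s·G(s) = A·14 / 18 = (7/9)·A.
e_ss = 3/K_v = 9/35 ⇒ K_v = 35/3 ⇒ A = (35/3)/(7/9) = 15.

15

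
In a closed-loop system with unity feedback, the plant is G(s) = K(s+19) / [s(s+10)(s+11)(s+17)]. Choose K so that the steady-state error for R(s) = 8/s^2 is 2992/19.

5

The open loop has one pole at the origin → type 1 system.
K_v = lim_{s→0} s·G(s) = K·19 / (10·11·17) = (19/1870)·K.
e_ss = 8/K_v = 2992/19 ⇒ K_v = 19/374 ⇒ K = (19/374)/(19/1870) = 5.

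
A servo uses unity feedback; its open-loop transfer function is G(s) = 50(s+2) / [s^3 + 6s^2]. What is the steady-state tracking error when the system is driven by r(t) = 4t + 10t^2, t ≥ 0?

1.2

Factoring s^2 from the denominator leaves a polynomial with constant term 6, so the system is type 2. Taking each input component in turn:
  • 4t: tracked with zero error.
  • 10t^2: e_ss = 20/K_a with K_a=50/3 → 1.2.
Total e_ss = 1.2.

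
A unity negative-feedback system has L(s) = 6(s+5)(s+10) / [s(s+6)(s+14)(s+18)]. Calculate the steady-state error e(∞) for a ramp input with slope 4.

20.16

The open loop has one pole at the origin → type 1 system.
K_v = lim_{s→0} s·L(s) = 6·5·10 / (6·14·18) = 25/126.
e_ss = 4/K_v = 4/(25/126) = 20.16.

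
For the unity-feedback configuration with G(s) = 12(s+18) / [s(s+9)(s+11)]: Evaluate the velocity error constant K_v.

24/11

The open loop has one pole at the origin → type 1 system.
K_v = lim_{s→0} s·G(s) = 12·18 / (9·11) = 24/11.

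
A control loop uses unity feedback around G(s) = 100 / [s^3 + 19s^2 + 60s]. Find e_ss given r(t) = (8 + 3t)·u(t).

1.8

Lowest-order denominator term is 60s, so the open loop has 1 pole at the origin → type 1 system. By superposition:
  • 8: tracked with zero error.
  • 3t: e_ss = 3/K_v with K_v=5/3 → 1.8.
Total e_ss = 1.8.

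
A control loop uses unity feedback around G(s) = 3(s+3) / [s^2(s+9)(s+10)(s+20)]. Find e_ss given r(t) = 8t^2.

3200

G(s) has two factors of s in the denominator, so the system is type 2.
K_a = lim_{s→0} s^2·G(s) = 3·3 / (9·10·20) = 0.005.
r(t) = 8t^2 gives R(s) = 16/s^3.
e_ss = 16/K_a = 16/0.005 = 3200.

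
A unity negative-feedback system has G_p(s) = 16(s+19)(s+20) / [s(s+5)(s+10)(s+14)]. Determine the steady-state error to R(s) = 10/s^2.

175/152

One free integrator in G_p(s): this is a type 1 system.
K_v = lim_{s→0} s·G_p(s) = 16·19·20 / (5·10·14) = 304/35.
e_ss = 10/K_v = 10/(304/35) = 175/152.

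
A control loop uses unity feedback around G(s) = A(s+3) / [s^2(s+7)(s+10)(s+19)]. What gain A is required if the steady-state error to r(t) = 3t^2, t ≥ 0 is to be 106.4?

25

Two free integrators in G(s): this is a type 2 system.
K_a = lim_{s→0} s^2·G(s) = A·3 / (7·10·19) = (3/1330)·A.
e_ss = 6/K_a = 106.4 ⇒ K_a = 15/266 ⇒ A = (15/266)/(3/1330) = 25.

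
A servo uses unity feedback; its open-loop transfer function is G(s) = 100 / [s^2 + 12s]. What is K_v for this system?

25/3

Lowest-order denominator term is 12s, so the open loop has 1 pole at the origin → type 1 system.
K_v = lim_{s→0} s·G(s) = 100 / 12 = 25/3.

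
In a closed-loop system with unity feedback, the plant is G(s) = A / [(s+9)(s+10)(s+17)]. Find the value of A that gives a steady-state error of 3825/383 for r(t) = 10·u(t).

2

G(s) has no factors of s in the denominator, so the system is type 0.
K_p = lim_{s→0} G(s) = A / (9·10·17) = (1/1530)·A.
e_ss = 10/(1 + K_p) = 3825/383 ⇒ 1 + (1/1530)·A = 766/765 ⇒ A = 2.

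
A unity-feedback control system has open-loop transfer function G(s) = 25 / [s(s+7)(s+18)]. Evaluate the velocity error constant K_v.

25/126

One free integrator in G(s): this is a type 1 system.
K_v = lim_{s→0} s·G(s) = 25 / (7·18) = 25/126.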